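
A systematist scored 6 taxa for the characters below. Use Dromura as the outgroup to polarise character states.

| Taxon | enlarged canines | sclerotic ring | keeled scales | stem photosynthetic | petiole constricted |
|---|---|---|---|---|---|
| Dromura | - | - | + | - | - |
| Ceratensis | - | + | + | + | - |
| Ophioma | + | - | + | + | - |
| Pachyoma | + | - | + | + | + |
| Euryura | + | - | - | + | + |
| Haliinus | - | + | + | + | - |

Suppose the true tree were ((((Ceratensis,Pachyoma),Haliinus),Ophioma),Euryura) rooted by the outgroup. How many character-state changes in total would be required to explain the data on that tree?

9

Map each character onto ((((Ceratensis,Pachyoma),Haliinus),Ophioma),Euryura) (rooted by Dromura) and count the minimum state changes it requires (Fitch parsimony):
enlarged canines: 3; sclerotic ring: 2; keeled scales: 1; stem photosynthetic: 1; petiole constricted: 2.
Total tree length = 9.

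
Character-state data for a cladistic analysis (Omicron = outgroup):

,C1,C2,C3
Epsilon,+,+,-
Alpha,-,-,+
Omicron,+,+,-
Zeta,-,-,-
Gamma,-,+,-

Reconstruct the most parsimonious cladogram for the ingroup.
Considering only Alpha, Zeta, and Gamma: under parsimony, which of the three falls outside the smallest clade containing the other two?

Gamma

Character polarity is set by the outgroup: the derived state is whichever differs from the outgroup's state, so for C1, C2 the derived state is '-', and for the remaining characters it is '+'.
C1 (derived state '-') is shared by Alpha, Gamma, and Zeta — a synapomorphy uniting that clade.
C2 (derived state '-') is shared by Alpha and Zeta — a synapomorphy uniting that clade.
C3: derived state '+' in Alpha only — an autapomorphy, so it tells us nothing about relationships among taxa.
Most parsimonious ingroup topology: (((Zeta,Alpha),Gamma),Epsilon).
Alpha and Zeta share a more recent common ancestor with each other than either does with Gamma, so Gamma is the least closely related of the three.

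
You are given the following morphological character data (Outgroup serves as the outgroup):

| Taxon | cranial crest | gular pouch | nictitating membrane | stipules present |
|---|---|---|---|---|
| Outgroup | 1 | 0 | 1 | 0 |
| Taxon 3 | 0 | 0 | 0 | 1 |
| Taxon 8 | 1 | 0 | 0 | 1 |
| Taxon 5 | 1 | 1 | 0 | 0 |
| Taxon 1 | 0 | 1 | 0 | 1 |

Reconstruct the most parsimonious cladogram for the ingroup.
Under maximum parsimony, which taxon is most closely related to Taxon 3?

Taxon 1

Character polarity is set by the outgroup: the derived state is whichever differs from the outgroup's state, so for cranial crest, nictitating membrane the derived state is '0', and for the remaining characters it is '1'.
cranial crest: derived state '0' in Taxon 1 and Taxon 3 only — synapomorphy for {Taxon 1, Taxon 3}.
gular pouch groups Taxon 1 and Taxon 5, which is incompatible with the clades supported by the remaining characters; treating it as convergent (homoplasy) costs fewer steps than any alternative tree.
All ingroup taxa share the derived state '0' for nictitating membrane; it defines the ingroup but does not resolve relationships within it.
stipules present (derived state '1') is shared by Taxon 1, Taxon 3, and Taxon 8 — a synapomorphy uniting that clade.
Most parsimonious ingroup topology: (((Taxon 3,Taxon 1),Taxon 8),Taxon 5).
Taxon 3 and Taxon 1 form a cherry on this tree, so they are sister taxa.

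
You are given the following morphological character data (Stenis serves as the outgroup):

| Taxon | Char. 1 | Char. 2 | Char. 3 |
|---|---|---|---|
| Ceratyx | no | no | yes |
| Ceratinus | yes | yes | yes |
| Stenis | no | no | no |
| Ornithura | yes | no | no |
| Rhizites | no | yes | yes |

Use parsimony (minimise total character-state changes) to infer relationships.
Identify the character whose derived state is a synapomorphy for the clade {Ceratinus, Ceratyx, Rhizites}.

The outgroup has state 'no' for every character, so 'yes' is the derived state throughout.
Char. 1 (state 'yes') occurs in Ceratinus and Ornithura but conflicts with the nesting implied by the other characters — most parsimoniously interpreted as homoplasy.
Char. 2 (derived state 'yes') is shared by Ceratinus and Rhizites — a synapomorphy uniting that clade.
Char. 3: derived state 'yes' in Ceratinus, Ceratyx, and Rhizites only — synapomorphy for {Ceratinus, Ceratyx, Rhizites}.
Most parsimonious ingroup topology: (Ornithura,(Ceratyx,(Rhizites,Ceratinus))).
The clade {Ceratinus, Ceratyx, Rhizites} is supported by Char. 3: its derived state 'yes' occurs in exactly those taxa and in no other taxon (including the outgroup).

Char. 3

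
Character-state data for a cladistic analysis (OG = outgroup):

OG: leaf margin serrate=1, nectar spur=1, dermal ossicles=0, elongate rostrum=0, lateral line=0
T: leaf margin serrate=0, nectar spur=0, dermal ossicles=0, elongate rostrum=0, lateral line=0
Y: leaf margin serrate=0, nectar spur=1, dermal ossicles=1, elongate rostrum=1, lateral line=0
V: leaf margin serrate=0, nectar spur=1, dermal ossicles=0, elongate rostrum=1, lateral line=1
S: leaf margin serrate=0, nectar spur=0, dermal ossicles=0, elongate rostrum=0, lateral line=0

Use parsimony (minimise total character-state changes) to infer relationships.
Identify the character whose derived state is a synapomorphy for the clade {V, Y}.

Character polarity is set by the outgroup: the derived state is whichever differs from the outgroup's state, so for leaf margin serrate, nectar spur the derived state is '0', and for the remaining characters it is '1'.
leaf margin serrate (derived state '0') is shared by all ingroup taxa — unites the whole ingroup.
Only S and T show the derived state '0' for nectar spur, supporting them as a clade.
dermal ossicles: derived state '1' in Y only — an autapomorphy, so it tells us nothing about relationships among taxa.
Only V and Y show the derived state '1' for elongate rostrum, supporting them as a clade.
lateral line: derived state '1' in V only — an autapomorphy, so it tells us nothing about relationships among taxa.
Most parsimonious ingroup topology: ((T,S),(Y,V)).
The clade {V, Y} is supported by elongate rostrum: its derived state '1' occurs in exactly those taxa and in no other taxon (including the outgroup).

elongate rostrum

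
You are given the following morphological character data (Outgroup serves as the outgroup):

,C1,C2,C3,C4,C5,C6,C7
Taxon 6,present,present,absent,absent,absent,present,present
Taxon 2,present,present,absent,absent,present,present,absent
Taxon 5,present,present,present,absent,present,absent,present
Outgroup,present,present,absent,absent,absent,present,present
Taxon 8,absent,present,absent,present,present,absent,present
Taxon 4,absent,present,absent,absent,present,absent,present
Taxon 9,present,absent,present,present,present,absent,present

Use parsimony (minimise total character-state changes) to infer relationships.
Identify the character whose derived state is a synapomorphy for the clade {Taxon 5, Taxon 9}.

C3

Character polarity is set by the outgroup: the derived state is whichever differs from the outgroup's state, so for C1, C2, C6, C7 the derived state is 'absent', and for the remaining characters it is 'present'.
C1 (derived state 'absent') is shared by Taxon 4 and Taxon 8 — a synapomorphy uniting that clade.
C2 (derived state 'absent') is unique to Taxon 9 (autapomorphy; uninformative for grouping).
C3 (derived state 'present') is shared by Taxon 5 and Taxon 9 — a synapomorphy uniting that clade.
C4 (state 'present') occurs in Taxon 8 and Taxon 9 but conflicts with the nesting implied by the other characters — most parsimoniously interpreted as homoplasy.
Only Taxon 2, Taxon 4, Taxon 5, Taxon 8, and Taxon 9 show the derived state 'present' for C5, supporting them as a clade.
C6 (derived state 'absent') is shared by Taxon 4, Taxon 5, Taxon 8, and Taxon 9 — a synapomorphy uniting that clade.
C7 (derived state 'absent') is unique to Taxon 2 (autapomorphy; uninformative for grouping).
Most parsimonious ingroup topology: ((((Taxon 9,Taxon 5),(Taxon 8,Taxon 4)),Taxon 2),Taxon 6).
The clade {Taxon 5, Taxon 9} is supported by C3: its derived state 'present' occurs in exactly those taxa and in no other taxon (including the outgroup).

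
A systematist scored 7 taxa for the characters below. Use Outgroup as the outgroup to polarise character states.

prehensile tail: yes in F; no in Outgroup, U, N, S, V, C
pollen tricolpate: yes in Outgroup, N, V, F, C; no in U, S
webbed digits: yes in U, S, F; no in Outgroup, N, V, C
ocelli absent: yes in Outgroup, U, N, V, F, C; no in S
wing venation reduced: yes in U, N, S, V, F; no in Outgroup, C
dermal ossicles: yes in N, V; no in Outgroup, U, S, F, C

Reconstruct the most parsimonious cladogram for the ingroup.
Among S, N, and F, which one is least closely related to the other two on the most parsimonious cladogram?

Character polarity is set by the outgroup: the derived state is whichever differs from the outgroup's state, so for pollen tricolpate, ocelli absent the derived state is 'no', and for the remaining characters it is 'yes'.
prehensile tail: derived state 'yes' in F only — an autapomorphy, so it tells us nothing about relationships among taxa.
pollen tricolpate (derived state 'no') is shared by S and U — a synapomorphy uniting that clade.
webbed digits: derived state 'yes' in F, S, and U only — synapomorphy for {F, S, U}.
ocelli absent (derived state 'no') is unique to S (autapomorphy; uninformative for grouping).
Only F, N, S, U, and V show the derived state 'yes' for wing venation reduced, supporting them as a clade.
Only N and V show the derived state 'yes' for dermal ossicles, supporting them as a clade.
Most parsimonious ingroup topology: ((((U,S),F),(N,V)),C).
F and S share a more recent common ancestor with each other than either does with N, so N is the least closely related of the three.

N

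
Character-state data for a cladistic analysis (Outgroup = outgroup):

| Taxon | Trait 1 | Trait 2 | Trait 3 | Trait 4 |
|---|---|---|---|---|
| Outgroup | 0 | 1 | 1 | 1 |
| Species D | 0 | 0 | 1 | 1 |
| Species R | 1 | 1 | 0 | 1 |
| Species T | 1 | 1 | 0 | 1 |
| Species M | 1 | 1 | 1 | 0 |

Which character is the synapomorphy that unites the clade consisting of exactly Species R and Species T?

Trait 3

Character polarity is set by the outgroup: the derived state is whichever differs from the outgroup's state, so for Trait 2, Trait 3, Trait 4 the derived state is '0', and for the remaining characters it is '1'.
Trait 1 (derived state '1') is shared by Species M, Species R, and Species T — a synapomorphy uniting that clade.
Trait 2 (derived state '0') is unique to Species D (autapomorphy; uninformative for grouping).
Only Species R and Species T show the derived state '0' for Trait 3, supporting them as a clade.
Trait 4 (derived state '0') is unique to Species M (autapomorphy; uninformative for grouping).
Most parsimonious ingroup topology: (Species D,((Species R,Species T),Species M)).
The clade {Species R, Species T} is supported by Trait 3: its derived state '0' occurs in exactly those taxa and in no other taxon (including the outgroup).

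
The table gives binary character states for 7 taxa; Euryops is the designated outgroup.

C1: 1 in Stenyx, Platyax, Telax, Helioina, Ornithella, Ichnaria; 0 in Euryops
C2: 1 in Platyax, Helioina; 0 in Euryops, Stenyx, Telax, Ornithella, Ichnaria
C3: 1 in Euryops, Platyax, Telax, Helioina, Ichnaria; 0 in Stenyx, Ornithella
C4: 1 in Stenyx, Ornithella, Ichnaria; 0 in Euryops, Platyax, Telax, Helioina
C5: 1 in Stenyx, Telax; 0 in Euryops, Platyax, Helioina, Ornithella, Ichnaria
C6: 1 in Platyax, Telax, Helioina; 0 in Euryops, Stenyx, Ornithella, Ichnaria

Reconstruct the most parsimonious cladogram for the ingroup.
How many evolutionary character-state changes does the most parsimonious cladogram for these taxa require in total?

Character polarity is set by the outgroup: the derived state is whichever differs from the outgroup's state, so for C3 the derived state is '0', and for the remaining characters it is '1'.
C1 (derived state '1') is shared by all ingroup taxa — unites the whole ingroup.
C2 (derived state '1') is shared by Helioina and Platyax — a synapomorphy uniting that clade.
Only Ornithella and Stenyx show the derived state '0' for C3, supporting them as a clade.
C4: derived state '1' in Ichnaria, Ornithella, and Stenyx only — synapomorphy for {Ichnaria, Ornithella, Stenyx}.
C5 groups Stenyx and Telax, which is incompatible with the clades supported by the remaining characters; treating it as convergent (homoplasy) costs fewer steps than any alternative tree.
Only Helioina, Platyax, and Telax show the derived state '1' for C6, supporting them as a clade.
Most parsimonious ingroup topology: (((Stenyx,Ornithella),Ichnaria),((Platyax,Helioina),Telax)).
Changes per character on this tree: C1: 1; C2: 1; C3: 1; C4: 1; C5: 2; C6: 1.
Total = 7.

7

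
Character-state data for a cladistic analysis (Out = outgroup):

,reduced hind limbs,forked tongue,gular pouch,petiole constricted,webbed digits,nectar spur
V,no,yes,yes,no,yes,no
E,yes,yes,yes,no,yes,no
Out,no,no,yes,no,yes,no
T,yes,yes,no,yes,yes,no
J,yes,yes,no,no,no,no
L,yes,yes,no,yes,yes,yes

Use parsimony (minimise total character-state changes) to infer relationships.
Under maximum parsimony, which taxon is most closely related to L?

Character polarity is set by the outgroup: the derived state is whichever differs from the outgroup's state, so for gular pouch, webbed digits the derived state is 'no', and for the remaining characters it is 'yes'.
reduced hind limbs: derived state 'yes' in E, J, L, and T only — synapomorphy for {E, J, L, T}.
All ingroup taxa share the derived state 'yes' for forked tongue; it defines the ingroup but does not resolve relationships within it.
Only J, L, and T show the derived state 'no' for gular pouch, supporting them as a clade.
petiole constricted (derived state 'yes') is shared by L and T — a synapomorphy uniting that clade.
webbed digits: derived state 'no' in J only — an autapomorphy, so it tells us nothing about relationships among taxa.
nectar spur (derived state 'yes') is unique to L (autapomorphy; uninformative for grouping).
Most parsimonious ingroup topology: (V,(((T,L),J),E)).
L and T form a cherry on this tree, so they are sister taxa.

T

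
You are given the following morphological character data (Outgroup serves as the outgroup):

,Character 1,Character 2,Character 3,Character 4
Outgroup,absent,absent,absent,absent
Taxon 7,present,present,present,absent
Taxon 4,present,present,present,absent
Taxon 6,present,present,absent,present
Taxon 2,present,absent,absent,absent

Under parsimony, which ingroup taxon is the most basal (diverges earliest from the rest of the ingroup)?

The outgroup has state 'absent' for every character, so 'present' is the derived state throughout.
Character 1 (derived state 'present') is shared by all ingroup taxa — unites the whole ingroup.
Only Taxon 4, Taxon 6, and Taxon 7 show the derived state 'present' for Character 2, supporting them as a clade.
Only Taxon 4 and Taxon 7 show the derived state 'present' for Character 3, supporting them as a clade.
Character 4 (derived state 'present') is unique to Taxon 6 (autapomorphy; uninformative for grouping).
Most parsimonious ingroup topology: (((Taxon 7,Taxon 4),Taxon 6),Taxon 2).
Taxon 2 is sister to the clade containing all other ingroup taxa, so it is the earliest-diverging (most basal) ingroup lineage.

Taxon 2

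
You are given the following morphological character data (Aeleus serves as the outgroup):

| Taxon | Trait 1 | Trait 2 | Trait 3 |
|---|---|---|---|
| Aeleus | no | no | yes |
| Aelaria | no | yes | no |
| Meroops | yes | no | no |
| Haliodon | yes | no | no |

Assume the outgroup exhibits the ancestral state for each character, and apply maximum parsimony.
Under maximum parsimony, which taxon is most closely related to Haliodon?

Character polarity is set by the outgroup: the derived state is whichever differs from the outgroup's state, so for Trait 3 the derived state is 'no', and for the remaining characters it is 'yes'.
Only Haliodon and Meroops show the derived state 'yes' for Trait 1, supporting them as a clade.
Trait 2: derived state 'yes' in Aelaria only — an autapomorphy, so it tells us nothing about relationships among taxa.
Trait 3 (derived state 'no') is shared by all ingroup taxa — unites the whole ingroup.
Most parsimonious ingroup topology: (Aelaria,(Meroops,Haliodon)).
Haliodon and Meroops form a cherry on this tree, so they are sister taxa.

Meroops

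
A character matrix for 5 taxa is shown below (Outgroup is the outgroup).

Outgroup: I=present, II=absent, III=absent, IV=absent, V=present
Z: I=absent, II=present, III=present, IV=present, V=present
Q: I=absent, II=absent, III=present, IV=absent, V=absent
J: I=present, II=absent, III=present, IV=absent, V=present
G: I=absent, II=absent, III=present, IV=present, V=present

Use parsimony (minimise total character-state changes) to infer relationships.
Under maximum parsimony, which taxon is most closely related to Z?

G

Character polarity is set by the outgroup: the derived state is whichever differs from the outgroup's state, so for I, V the derived state is 'absent', and for the remaining characters it is 'present'.
Only G, Q, and Z show the derived state 'absent' for I, supporting them as a clade.
II (derived state 'present') is unique to Z (autapomorphy; uninformative for grouping).
All ingroup taxa share the derived state 'present' for III; it defines the ingroup but does not resolve relationships within it.
IV (derived state 'present') is shared by G and Z — a synapomorphy uniting that clade.
V (derived state 'absent') is unique to Q (autapomorphy; uninformative for grouping).
Most parsimonious ingroup topology: (((Z,G),Q),J).
Z and G form a cherry on this tree, so they are sister taxa.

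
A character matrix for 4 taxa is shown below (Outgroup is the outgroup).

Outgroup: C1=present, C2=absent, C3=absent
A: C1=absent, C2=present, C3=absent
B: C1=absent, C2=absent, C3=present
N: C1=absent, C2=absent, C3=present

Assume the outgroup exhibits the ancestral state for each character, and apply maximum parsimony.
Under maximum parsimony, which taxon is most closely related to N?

B

Character polarity is set by the outgroup: the derived state is whichever differs from the outgroup's state, so for C1 the derived state is 'absent', and for the remaining characters it is 'present'.
C1 (derived state 'absent') is shared by all ingroup taxa — unites the whole ingroup.
C2 (derived state 'present') is unique to A (autapomorphy; uninformative for grouping).
Only B and N show the derived state 'present' for C3, supporting them as a clade.
Most parsimonious ingroup topology: (A,(B,N)).
N and B form a cherry on this tree, so they are sister taxa.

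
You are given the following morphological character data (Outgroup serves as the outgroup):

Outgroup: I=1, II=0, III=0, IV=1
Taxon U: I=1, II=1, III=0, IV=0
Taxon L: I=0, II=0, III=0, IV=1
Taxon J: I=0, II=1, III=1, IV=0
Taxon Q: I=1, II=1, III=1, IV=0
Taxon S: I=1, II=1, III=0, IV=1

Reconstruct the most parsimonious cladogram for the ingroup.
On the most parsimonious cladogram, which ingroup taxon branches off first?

Character polarity is set by the outgroup: the derived state is whichever differs from the outgroup's state, so for I, IV the derived state is '0', and for the remaining characters it is '1'.
I groups Taxon J and Taxon L, which is incompatible with the clades supported by the remaining characters; treating it as convergent (homoplasy) costs fewer steps than any alternative tree.
II (derived state '1') is shared by Taxon J, Taxon Q, Taxon S, and Taxon U — a synapomorphy uniting that clade.
Only Taxon J and Taxon Q show the derived state '1' for III, supporting them as a clade.
Only Taxon J, Taxon Q, and Taxon U show the derived state '0' for IV, supporting them as a clade.
Most parsimonious ingroup topology: (((Taxon U,(Taxon J,Taxon Q)),Taxon S),Taxon L).
Taxon L is sister to the clade containing all other ingroup taxa, so it is the earliest-diverging (most basal) ingroup lineage.

Taxon L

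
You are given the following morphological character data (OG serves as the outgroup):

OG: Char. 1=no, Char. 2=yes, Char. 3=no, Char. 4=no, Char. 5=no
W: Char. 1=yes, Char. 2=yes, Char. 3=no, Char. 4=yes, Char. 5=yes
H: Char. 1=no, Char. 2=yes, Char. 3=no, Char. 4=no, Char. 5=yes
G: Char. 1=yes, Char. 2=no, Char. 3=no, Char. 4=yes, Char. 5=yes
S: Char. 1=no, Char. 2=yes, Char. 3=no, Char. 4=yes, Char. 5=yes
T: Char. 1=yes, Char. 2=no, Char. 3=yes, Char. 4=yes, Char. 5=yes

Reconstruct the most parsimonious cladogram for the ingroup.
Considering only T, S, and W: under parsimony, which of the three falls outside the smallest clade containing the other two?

Character polarity is set by the outgroup: the derived state is whichever differs from the outgroup's state, so for Char. 2 the derived state is 'no', and for the remaining characters it is 'yes'.
Char. 1 (derived state 'yes') is shared by G, T, and W — a synapomorphy uniting that clade.
Char. 2 (derived state 'no') is shared by G and T — a synapomorphy uniting that clade.
Char. 3: derived state 'yes' in T only — an autapomorphy, so it tells us nothing about relationships among taxa.
Char. 4 (derived state 'yes') is shared by G, S, T, and W — a synapomorphy uniting that clade.
Char. 5 (derived state 'yes') is shared by all ingroup taxa — unites the whole ingroup.
Most parsimonious ingroup topology: (((W,(G,T)),S),H).
T and W share a more recent common ancestor with each other than either does with S, so S is the least closely related of the three.

S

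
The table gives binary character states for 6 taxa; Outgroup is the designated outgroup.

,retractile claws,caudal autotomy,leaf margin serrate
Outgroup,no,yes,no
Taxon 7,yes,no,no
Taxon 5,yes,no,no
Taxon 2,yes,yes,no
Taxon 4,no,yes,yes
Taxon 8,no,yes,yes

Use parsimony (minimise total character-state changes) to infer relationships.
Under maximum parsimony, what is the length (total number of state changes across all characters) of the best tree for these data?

3

Character polarity is set by the outgroup: the derived state is whichever differs from the outgroup's state, so for caudal autotomy the derived state is 'no', and for the remaining characters it is 'yes'.
retractile claws (derived state 'yes') is shared by Taxon 2, Taxon 5, and Taxon 7 — a synapomorphy uniting that clade.
caudal autotomy (derived state 'no') is shared by Taxon 5 and Taxon 7 — a synapomorphy uniting that clade.
leaf margin serrate (derived state 'yes') is shared by Taxon 4 and Taxon 8 — a synapomorphy uniting that clade.
Most parsimonious ingroup topology: (((Taxon 7,Taxon 5),Taxon 2),(Taxon 4,Taxon 8)).
Changes per character on this tree: retractile claws: 1; caudal autotomy: 1; leaf margin serrate: 1.
Total = 3.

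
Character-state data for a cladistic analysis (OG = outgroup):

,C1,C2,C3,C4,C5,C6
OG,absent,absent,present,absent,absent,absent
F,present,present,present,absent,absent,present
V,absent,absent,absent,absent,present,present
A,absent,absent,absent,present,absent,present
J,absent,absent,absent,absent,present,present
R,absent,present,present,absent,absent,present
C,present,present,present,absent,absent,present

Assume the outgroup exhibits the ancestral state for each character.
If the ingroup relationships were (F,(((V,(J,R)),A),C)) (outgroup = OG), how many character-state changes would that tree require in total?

Map each character onto (F,(((V,(J,R)),A),C)) (rooted by OG) and count the minimum state changes it requires (Fitch parsimony):
C1: 2; C2: 3; C3: 2; C4: 1; C5: 2; C6: 1.
Total tree length = 11.

11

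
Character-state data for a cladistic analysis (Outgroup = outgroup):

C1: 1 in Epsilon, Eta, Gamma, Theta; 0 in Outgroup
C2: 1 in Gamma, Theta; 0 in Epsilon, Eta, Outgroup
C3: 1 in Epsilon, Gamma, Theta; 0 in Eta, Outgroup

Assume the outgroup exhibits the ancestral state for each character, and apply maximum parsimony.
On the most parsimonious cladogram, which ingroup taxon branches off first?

Eta

The outgroup has state '0' for every character, so '1' is the derived state throughout.
C1 (derived state '1') is shared by all ingroup taxa — unites the whole ingroup.
C2 (derived state '1') is shared by Gamma and Theta — a synapomorphy uniting that clade.
C3: derived state '1' in Epsilon, Gamma, and Theta only — synapomorphy for {Epsilon, Gamma, Theta}.
Most parsimonious ingroup topology: (((Gamma,Theta),Epsilon),Eta).
Eta is sister to the clade containing all other ingroup taxa, so it is the earliest-diverging (most basal) ingroup lineage.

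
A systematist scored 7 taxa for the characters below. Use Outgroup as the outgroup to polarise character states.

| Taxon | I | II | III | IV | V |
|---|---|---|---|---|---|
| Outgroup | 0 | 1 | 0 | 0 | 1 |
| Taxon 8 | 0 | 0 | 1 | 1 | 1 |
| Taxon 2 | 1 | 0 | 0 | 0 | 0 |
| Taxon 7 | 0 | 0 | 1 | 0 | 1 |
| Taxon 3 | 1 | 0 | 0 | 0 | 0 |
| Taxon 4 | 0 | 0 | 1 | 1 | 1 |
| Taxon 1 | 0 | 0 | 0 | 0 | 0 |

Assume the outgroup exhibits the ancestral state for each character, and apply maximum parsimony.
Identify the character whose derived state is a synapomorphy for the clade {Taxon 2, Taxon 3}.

Character polarity is set by the outgroup: the derived state is whichever differs from the outgroup's state, so for II, V the derived state is '0', and for the remaining characters it is '1'.
Only Taxon 2 and Taxon 3 show the derived state '1' for I, supporting them as a clade.
All ingroup taxa share the derived state '0' for II; it defines the ingroup but does not resolve relationships within it.
Only Taxon 4, Taxon 7, and Taxon 8 show the derived state '1' for III, supporting them as a clade.
IV: derived state '1' in Taxon 4 and Taxon 8 only — synapomorphy for {Taxon 4, Taxon 8}.
V (derived state '0') is shared by Taxon 1, Taxon 2, and Taxon 3 — a synapomorphy uniting that clade.
Most parsimonious ingroup topology: (((Taxon 8,Taxon 4),Taxon 7),((Taxon 2,Taxon 3),Taxon 1)).
The clade {Taxon 2, Taxon 3} is supported by I: its derived state '1' occurs in exactly those taxa and in no other taxon (including the outgroup).

I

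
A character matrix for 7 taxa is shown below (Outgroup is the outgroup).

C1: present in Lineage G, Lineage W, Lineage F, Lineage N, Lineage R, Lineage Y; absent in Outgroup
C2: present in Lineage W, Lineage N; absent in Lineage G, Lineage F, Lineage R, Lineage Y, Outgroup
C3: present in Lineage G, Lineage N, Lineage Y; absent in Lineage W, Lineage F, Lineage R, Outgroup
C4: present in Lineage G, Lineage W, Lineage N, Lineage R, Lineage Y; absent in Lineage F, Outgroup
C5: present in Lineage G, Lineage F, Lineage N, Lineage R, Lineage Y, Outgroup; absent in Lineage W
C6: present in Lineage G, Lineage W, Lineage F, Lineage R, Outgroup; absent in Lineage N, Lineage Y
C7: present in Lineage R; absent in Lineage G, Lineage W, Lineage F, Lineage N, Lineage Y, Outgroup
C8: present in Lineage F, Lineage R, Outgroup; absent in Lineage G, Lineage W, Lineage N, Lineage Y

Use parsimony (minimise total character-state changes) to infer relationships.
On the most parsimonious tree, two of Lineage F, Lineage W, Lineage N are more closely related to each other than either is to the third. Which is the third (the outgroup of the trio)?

Character polarity is set by the outgroup: the derived state is whichever differs from the outgroup's state, so for C5, C6, C8 the derived state is 'absent', and for the remaining characters it is 'present'.
C1 (derived state 'present') is shared by all ingroup taxa — unites the whole ingroup.
C2 groups Lineage N and Lineage W, which is incompatible with the clades supported by the remaining characters; treating it as convergent (homoplasy) costs fewer steps than any alternative tree.
C3 (derived state 'present') is shared by Lineage G, Lineage N, and Lineage Y — a synapomorphy uniting that clade.
Only Lineage G, Lineage N, Lineage R, Lineage W, and Lineage Y show the derived state 'present' for C4, supporting them as a clade.
C5: derived state 'absent' in Lineage W only — an autapomorphy, so it tells us nothing about relationships among taxa.
C6 (derived state 'absent') is shared by Lineage N and Lineage Y — a synapomorphy uniting that clade.
C7: derived state 'present' in Lineage R only — an autapomorphy, so it tells us nothing about relationships among taxa.
Only Lineage G, Lineage N, Lineage W, and Lineage Y show the derived state 'absent' for C8, supporting them as a clade.
Most parsimonious ingroup topology: (((Lineage W,((Lineage Y,Lineage N),Lineage G)),Lineage R),Lineage F).
Lineage W and Lineage N share a more recent common ancestor with each other than either does with Lineage F, so Lineage F is the least closely related of the three.

Lineage F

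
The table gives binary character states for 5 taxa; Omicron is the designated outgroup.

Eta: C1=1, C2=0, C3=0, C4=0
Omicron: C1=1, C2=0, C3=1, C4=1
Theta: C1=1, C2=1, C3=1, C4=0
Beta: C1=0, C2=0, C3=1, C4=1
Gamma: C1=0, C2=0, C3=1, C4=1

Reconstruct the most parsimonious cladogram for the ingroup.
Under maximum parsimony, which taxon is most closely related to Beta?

Gamma

Character polarity is set by the outgroup: the derived state is whichever differs from the outgroup's state, so for C1, C3, C4 the derived state is '0', and for the remaining characters it is '1'.
Only Beta and Gamma show the derived state '0' for C1, supporting them as a clade.
C2 (derived state '1') is unique to Theta (autapomorphy; uninformative for grouping).
C3 (derived state '0') is unique to Eta (autapomorphy; uninformative for grouping).
Only Eta and Theta show the derived state '0' for C4, supporting them as a clade.
Most parsimonious ingroup topology: ((Eta,Theta),(Beta,Gamma)).
Beta and Gamma form a cherry on this tree, so they are sister taxa.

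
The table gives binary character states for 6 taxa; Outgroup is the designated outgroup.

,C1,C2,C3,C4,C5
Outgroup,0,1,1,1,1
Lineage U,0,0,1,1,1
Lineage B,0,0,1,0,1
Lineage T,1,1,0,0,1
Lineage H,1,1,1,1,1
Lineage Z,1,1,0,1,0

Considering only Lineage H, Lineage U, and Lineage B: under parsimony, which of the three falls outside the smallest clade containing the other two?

Lineage H

Character polarity is set by the outgroup: the derived state is whichever differs from the outgroup's state, so for C2, C3, C4, C5 the derived state is '0', and for the remaining characters it is '1'.
C1: derived state '1' in Lineage H, Lineage T, and Lineage Z only — synapomorphy for {Lineage H, Lineage T, Lineage Z}.
Only Lineage B and Lineage U show the derived state '0' for C2, supporting them as a clade.
Only Lineage T and Lineage Z show the derived state '0' for C3, supporting them as a clade.
C4 (state '0') occurs in Lineage B and Lineage T but conflicts with the nesting implied by the other characters — most parsimoniously interpreted as homoplasy.
C5 (derived state '0') is unique to Lineage Z (autapomorphy; uninformative for grouping).
Most parsimonious ingroup topology: ((Lineage U,Lineage B),((Lineage T,Lineage Z),Lineage H)).
Lineage B and Lineage U share a more recent common ancestor with each other than either does with Lineage H, so Lineage H is the least closely related of the three.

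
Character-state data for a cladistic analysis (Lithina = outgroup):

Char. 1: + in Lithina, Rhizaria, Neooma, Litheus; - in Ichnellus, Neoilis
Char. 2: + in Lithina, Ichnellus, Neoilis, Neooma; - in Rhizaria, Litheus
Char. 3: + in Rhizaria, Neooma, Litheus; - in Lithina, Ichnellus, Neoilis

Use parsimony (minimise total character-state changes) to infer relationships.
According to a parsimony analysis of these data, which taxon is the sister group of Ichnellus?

Neoilis

Character polarity is set by the outgroup: the derived state is whichever differs from the outgroup's state, so for Char. 1, Char. 2 the derived state is '-', and for the remaining characters it is '+'.
Char. 1 (derived state '-') is shared by Ichnellus and Neoilis — a synapomorphy uniting that clade.
Char. 2 (derived state '-') is shared by Litheus and Rhizaria — a synapomorphy uniting that clade.
Char. 3 (derived state '+') is shared by Litheus, Neooma, and Rhizaria — a synapomorphy uniting that clade.
Most parsimonious ingroup topology: ((Ichnellus,Neoilis),((Rhizaria,Litheus),Neooma)).
Ichnellus and Neoilis form a cherry on this tree, so they are sister taxa.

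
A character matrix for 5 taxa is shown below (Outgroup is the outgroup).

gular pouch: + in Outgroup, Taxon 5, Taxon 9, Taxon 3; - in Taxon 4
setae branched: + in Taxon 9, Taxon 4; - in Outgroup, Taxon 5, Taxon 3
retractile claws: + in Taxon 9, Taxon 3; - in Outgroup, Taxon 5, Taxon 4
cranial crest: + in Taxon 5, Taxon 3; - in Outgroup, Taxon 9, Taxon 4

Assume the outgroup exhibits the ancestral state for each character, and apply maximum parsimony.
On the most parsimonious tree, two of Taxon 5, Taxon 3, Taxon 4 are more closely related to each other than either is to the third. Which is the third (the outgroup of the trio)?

Character polarity is set by the outgroup: the derived state is whichever differs from the outgroup's state, so for gular pouch the derived state is '-', and for the remaining characters it is '+'.
gular pouch (derived state '-') is unique to Taxon 4 (autapomorphy; uninformative for grouping).
setae branched: derived state '+' in Taxon 4 and Taxon 9 only — synapomorphy for {Taxon 4, Taxon 9}.
retractile claws (state '+') occurs in Taxon 3 and Taxon 9 but conflicts with the nesting implied by the other characters — most parsimoniously interpreted as homoplasy.
Only Taxon 3 and Taxon 5 show the derived state '+' for cranial crest, supporting them as a clade.
Most parsimonious ingroup topology: ((Taxon 5,Taxon 3),(Taxon 9,Taxon 4)).
Taxon 3 and Taxon 5 share a more recent common ancestor with each other than either does with Taxon 4, so Taxon 4 is the least closely related of the three.

Taxon 4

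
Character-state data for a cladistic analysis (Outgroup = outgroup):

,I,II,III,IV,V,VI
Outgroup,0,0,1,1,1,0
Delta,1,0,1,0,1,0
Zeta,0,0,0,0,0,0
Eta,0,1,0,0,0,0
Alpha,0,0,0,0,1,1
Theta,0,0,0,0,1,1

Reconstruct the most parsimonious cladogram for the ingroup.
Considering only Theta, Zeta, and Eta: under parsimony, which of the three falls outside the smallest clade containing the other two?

Theta

Character polarity is set by the outgroup: the derived state is whichever differs from the outgroup's state, so for III, IV, V the derived state is '0', and for the remaining characters it is '1'.
I: derived state '1' in Delta only — an autapomorphy, so it tells us nothing about relationships among taxa.
II (derived state '1') is unique to Eta (autapomorphy; uninformative for grouping).
Only Alpha, Eta, Theta, and Zeta show the derived state '0' for III, supporting them as a clade.
All ingroup taxa share the derived state '0' for IV; it defines the ingroup but does not resolve relationships within it.
V (derived state '0') is shared by Eta and Zeta — a synapomorphy uniting that clade.
VI: derived state '1' in Alpha and Theta only — synapomorphy for {Alpha, Theta}.
Most parsimonious ingroup topology: (Delta,((Zeta,Eta),(Alpha,Theta))).
Zeta and Eta share a more recent common ancestor with each other than either does with Theta, so Theta is the least closely related of the three.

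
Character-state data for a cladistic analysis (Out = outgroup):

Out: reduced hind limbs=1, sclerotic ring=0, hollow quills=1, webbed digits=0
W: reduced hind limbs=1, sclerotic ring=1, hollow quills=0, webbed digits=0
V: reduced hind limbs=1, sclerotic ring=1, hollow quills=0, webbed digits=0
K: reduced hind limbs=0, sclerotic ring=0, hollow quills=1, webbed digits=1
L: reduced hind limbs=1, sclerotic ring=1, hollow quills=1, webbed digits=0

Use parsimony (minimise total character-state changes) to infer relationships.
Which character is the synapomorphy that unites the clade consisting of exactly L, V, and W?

Character polarity is set by the outgroup: the derived state is whichever differs from the outgroup's state, so for reduced hind limbs, hollow quills the derived state is '0', and for the remaining characters it is '1'.
reduced hind limbs (derived state '0') is unique to K (autapomorphy; uninformative for grouping).
sclerotic ring (derived state '1') is shared by L, V, and W — a synapomorphy uniting that clade.
hollow quills: derived state '0' in V and W only — synapomorphy for {V, W}.
webbed digits: derived state '1' in K only — an autapomorphy, so it tells us nothing about relationships among taxa.
Most parsimonious ingroup topology: (((W,V),L),K).
The clade {L, V, W} is supported by sclerotic ring: its derived state '1' occurs in exactly those taxa and in no other taxon (including the outgroup).

sclerotic ring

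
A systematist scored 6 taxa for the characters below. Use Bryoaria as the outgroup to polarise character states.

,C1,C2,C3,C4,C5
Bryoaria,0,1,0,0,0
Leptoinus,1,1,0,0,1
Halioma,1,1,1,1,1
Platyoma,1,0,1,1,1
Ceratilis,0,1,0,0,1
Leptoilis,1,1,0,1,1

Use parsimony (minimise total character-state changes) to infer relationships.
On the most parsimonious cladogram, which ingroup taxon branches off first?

Character polarity is set by the outgroup: the derived state is whichever differs from the outgroup's state, so for C2 the derived state is '0', and for the remaining characters it is '1'.
C1: derived state '1' in Halioma, Leptoilis, Leptoinus, and Platyoma only — synapomorphy for {Halioma, Leptoilis, Leptoinus, Platyoma}.
C2: derived state '0' in Platyoma only — an autapomorphy, so it tells us nothing about relationships among taxa.
Only Halioma and Platyoma show the derived state '1' for C3, supporting them as a clade.
C4: derived state '1' in Halioma, Leptoilis, and Platyoma only — synapomorphy for {Halioma, Leptoilis, Platyoma}.
All ingroup taxa share the derived state '1' for C5; it defines the ingroup but does not resolve relationships within it.
Most parsimonious ingroup topology: ((Leptoinus,((Halioma,Platyoma),Leptoilis)),Ceratilis).
Ceratilis is sister to the clade containing all other ingroup taxa, so it is the earliest-diverging (most basal) ingroup lineage.

Ceratilis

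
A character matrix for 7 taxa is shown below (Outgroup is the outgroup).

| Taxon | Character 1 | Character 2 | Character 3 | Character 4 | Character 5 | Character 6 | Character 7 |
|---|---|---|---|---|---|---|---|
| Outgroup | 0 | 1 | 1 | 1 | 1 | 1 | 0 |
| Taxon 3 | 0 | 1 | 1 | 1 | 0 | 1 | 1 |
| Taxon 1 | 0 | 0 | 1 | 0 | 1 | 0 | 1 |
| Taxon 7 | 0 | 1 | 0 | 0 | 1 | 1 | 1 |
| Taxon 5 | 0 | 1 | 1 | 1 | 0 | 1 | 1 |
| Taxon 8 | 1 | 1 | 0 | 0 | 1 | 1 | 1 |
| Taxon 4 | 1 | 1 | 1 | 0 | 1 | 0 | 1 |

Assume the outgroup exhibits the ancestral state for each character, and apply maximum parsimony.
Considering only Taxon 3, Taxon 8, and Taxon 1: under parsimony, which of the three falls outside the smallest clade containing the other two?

Character polarity is set by the outgroup: the derived state is whichever differs from the outgroup's state, so for Character 2, Character 3, Character 4, Character 5, Character 6 the derived state is '0', and for the remaining characters it is '1'.
Character 1 (state '1') occurs in Taxon 4 and Taxon 8 but conflicts with the nesting implied by the other characters — most parsimoniously interpreted as homoplasy.
Character 2 (derived state '0') is unique to Taxon 1 (autapomorphy; uninformative for grouping).
Character 3 (derived state '0') is shared by Taxon 7 and Taxon 8 — a synapomorphy uniting that clade.
Only Taxon 1, Taxon 4, Taxon 7, and Taxon 8 show the derived state '0' for Character 4, supporting them as a clade.
Character 5: derived state '0' in Taxon 3 and Taxon 5 only — synapomorphy for {Taxon 3, Taxon 5}.
Only Taxon 1 and Taxon 4 show the derived state '0' for Character 6, supporting them as a clade.
Character 7 (derived state '1') is shared by all ingroup taxa — unites the whole ingroup.
Most parsimonious ingroup topology: ((Taxon 3,Taxon 5),((Taxon 1,Taxon 4),(Taxon 7,Taxon 8))).
Taxon 8 and Taxon 1 share a more recent common ancestor with each other than either does with Taxon 3, so Taxon 3 is the least closely related of the three.

Taxon 3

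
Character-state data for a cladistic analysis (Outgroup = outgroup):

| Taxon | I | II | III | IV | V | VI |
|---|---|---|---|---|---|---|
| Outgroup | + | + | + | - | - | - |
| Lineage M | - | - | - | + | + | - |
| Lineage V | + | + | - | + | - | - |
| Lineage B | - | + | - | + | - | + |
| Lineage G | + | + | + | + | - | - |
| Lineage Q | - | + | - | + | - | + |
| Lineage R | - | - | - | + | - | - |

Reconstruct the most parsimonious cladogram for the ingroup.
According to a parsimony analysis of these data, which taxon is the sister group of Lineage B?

Lineage Q

Character polarity is set by the outgroup: the derived state is whichever differs from the outgroup's state, so for I, II, III the derived state is '-', and for the remaining characters it is '+'.
I (derived state '-') is shared by Lineage B, Lineage M, Lineage Q, and Lineage R — a synapomorphy uniting that clade.
II: derived state '-' in Lineage M and Lineage R only — synapomorphy for {Lineage M, Lineage R}.
Only Lineage B, Lineage M, Lineage Q, Lineage R, and Lineage V show the derived state '-' for III, supporting them as a clade.
All ingroup taxa share the derived state '+' for IV; it defines the ingroup but does not resolve relationships within it.
V: derived state '+' in Lineage M only — an autapomorphy, so it tells us nothing about relationships among taxa.
Only Lineage B and Lineage Q show the derived state '+' for VI, supporting them as a clade.
Most parsimonious ingroup topology: ((((Lineage M,Lineage R),(Lineage B,Lineage Q)),Lineage V),Lineage G).
Lineage B and Lineage Q form a cherry on this tree, so they are sister taxa.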